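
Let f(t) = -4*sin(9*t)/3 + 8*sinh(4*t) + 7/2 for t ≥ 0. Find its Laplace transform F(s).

F(s) = -12/(s^2 + 81) + 32/(s^2 - 16) + 7/(2*s)

By linearity of the Laplace transform, transform each term separately.
(-4/3)·[L{sin(9t)} = 9/(s^2 + 81)]; (8)·[L{sinh(4t)} = 4/(s^2 - 16)]; L{7/2} = (7/2)/s.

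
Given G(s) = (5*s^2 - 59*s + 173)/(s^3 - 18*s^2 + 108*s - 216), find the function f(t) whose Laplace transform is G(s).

f(t) = -t^2*exp(6*t)/2 + t*exp(6*t) + 5*exp(6*t)

Factor the denominator: s^3 - 18*s^2 + 108*s - 216 = (s - 6)^3.
Partial fraction decomposition gives [5/(s - 6)] + [(s - 6)^(-2)] + [-1/(s - 6)^3].
Invert each term: 5/(s - 6) ↔ 5e^(6t); 1/(s - 6)^2 ↔ t·e^(6t); -1/(s - 6)^3 ↔ (-1/2)t^2·e^(6t).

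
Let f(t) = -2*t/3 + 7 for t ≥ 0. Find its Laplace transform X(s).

By linearity of the Laplace transform, transform each term separately.
(-2/3)·[L{t} = 1!/s^2 = 1/s^2]; L{7} = 7/s.

X(s) = 7/s - 2/(3*s^2)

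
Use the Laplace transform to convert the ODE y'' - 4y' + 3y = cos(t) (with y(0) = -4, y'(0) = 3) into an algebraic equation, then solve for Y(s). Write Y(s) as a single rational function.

Apply the Laplace transform to the equation.
The derivative rules (L{y''} = s^2 Y - s·y(0) - y'(0) and L{y'} = sY - y(0), with y(0) = -4, y'(0) = 3) turn the left side into (s^2 - 4*s + 3)Y - (-4*s + 19).
The right side is L{cos(t)} = s/(s^2 + 1).
So (s^2 - 4*s + 3)Y = s/(s^2 + 1) + (-4*s + 19).
Solve for Y(s) and write it as one ratio of polynomials.

Y(s) = (-4*s^3 + 19*s^2 - 3*s + 19)/(s^4 - 4*s^3 + 4*s^2 - 4*s + 3)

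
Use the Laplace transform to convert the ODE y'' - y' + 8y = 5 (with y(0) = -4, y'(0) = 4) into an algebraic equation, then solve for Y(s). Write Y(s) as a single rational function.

Y(s) = (-4*s^2 + 8*s + 5)/(s^3 - s^2 + 8*s)

Transform both sides with L{·}.
The derivative rules (L{y''} = s^2 Y - s·y(0) - y'(0) and L{y'} = sY - y(0), with y(0) = -4, y'(0) = 4) turn the left side into (s^2 - s + 8)Y - (-4*s + 8).
The right side is L{5} = 5/s.
So (s^2 - s + 8)Y = 5/s + (-4*s + 8).
Solve for Y(s) and write it as one ratio of polynomials.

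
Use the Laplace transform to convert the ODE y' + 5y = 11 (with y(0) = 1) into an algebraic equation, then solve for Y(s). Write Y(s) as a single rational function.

Apply the Laplace transform to the equation.
Using L{y'} = sY - y(0) = sY - 1, the left side becomes (s + 5)Y - (1).
The right side is L{11} = 11/s.
So (s + 5)Y = 11/s + (1).
Isolate Y and clear denominators.

Y(s) = (s + 11)/(s^2 + 5*s)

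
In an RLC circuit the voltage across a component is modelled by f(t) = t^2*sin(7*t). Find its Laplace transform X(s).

L{sin(7t)} = 7/(s^2 + 49).
Then apply L{t^2·g(t)} = (-1)^2 d^2/ds^2[G(s)] with G(s) = 7/(s^2 + 49):
differentiating 2 times and applying the sign gives 14*(3*s^2 - 49)/(s^2 + 49)^3.

X(s) = 14*(3*s^2 - 49)/(s^2 + 49)^3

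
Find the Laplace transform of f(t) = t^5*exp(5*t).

L{t^5} = 5!/s^6 = 120/s^6.
By the first shifting theorem, multiplying by e^(5t) replaces s with s - 5.

120/(s - 5)^6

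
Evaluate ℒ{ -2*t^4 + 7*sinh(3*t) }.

The transform is linear, so treat each term independently.
(7)·[L{sinh(3t)} = 3/(s^2 - 9)]; (-2)·[L{t^4} = 4!/s^5 = 24/s^5].

21/(s^2 - 9) - 48/s^5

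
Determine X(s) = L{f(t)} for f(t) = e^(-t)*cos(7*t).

L{cos(7t)} = s/(s^2 + 49).
By the first shifting theorem, multiplying by e^(-t) replaces s with s + 1.

X(s) = (s + 1)/((s + 1)^2 + 49)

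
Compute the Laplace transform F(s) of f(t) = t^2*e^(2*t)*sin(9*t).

F(s) = 54*(s^2 - 4*s - 23)/(s^2 - 4*s + 85)^3

L{sin(9t)} = 9/(s^2 + 81).
Multiplying by e^(2t) shifts s → s - 2, so L{e^(2*t)*sin(9*t)} = 9/((s - 2)^2 + 81).
Then apply L{t^2·g(t)} = (-1)^2 d^2/ds^2[G(s)] with G(s) = 9/((s - 2)^2 + 81):
differentiating 2 times and applying the sign gives 54*(s^2 - 4*s - 23)/(s^2 - 4*s + 85)^3.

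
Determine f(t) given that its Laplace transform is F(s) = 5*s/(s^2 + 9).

f(t) = 5*cos(3*t)

Since L{cos(3t)} = s/(s^2 + 9), the inverse is cos(3*t), scaled by 5.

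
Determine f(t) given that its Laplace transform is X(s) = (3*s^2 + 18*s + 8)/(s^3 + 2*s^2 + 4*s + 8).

Factor the denominator: s^3 + 2*s^2 + 4*s + 8 = (s + 2)*(s^2 + 4).
Partial fraction decomposition gives [-2/(s + 2)] + [5*s/(s^2 + 4)] + [8/(s^2 + 4)].
Invert each term: -2/(s + 2) ↔ -2e^(-2t); 5·s/(s^2 + 4) ↔ 5cos(2t); 4·2/(s^2 + 4) ↔ 4sin(2t).

f(t) = 4*sin(2*t) + 5*cos(2*t) - 2*exp(-2*t)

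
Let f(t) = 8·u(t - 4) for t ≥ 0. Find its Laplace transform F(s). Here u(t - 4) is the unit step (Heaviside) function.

By the second shifting theorem, L{u(t - c)·g(t - c)} = e^(-cs)·G(s) with c = 4 and G(s) = L{g(t)}.
L{8} = 8/s.

F(s) = 8*exp(-4*s)/s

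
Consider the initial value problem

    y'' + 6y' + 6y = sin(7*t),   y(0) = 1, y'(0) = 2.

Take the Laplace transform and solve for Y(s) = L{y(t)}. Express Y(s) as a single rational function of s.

Y(s) = (s^3 + 8*s^2 + 49*s + 399)/(s^4 + 6*s^3 + 55*s^2 + 294*s + 294)

Laplace-transform each side.
Using L{y''} = s^2 Y - s·y(0) - y'(0) and L{y'} = sY - y(0), with y(0) = 1, y'(0) = 2, the left side becomes (s^2 + 6*s + 6)Y - (s + 8).
The right side is L{sin(7*t)} = 7/(s^2 + 49).
So (s^2 + 6*s + 6)Y = 7/(s^2 + 49) + (s + 8).
Isolate Y and clear denominators.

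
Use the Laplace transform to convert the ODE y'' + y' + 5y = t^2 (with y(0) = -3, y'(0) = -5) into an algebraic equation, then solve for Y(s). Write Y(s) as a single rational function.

Apply the Laplace transform to the equation.
The derivative rules (L{y''} = s^2 Y - s·y(0) - y'(0) and L{y'} = sY - y(0), with y(0) = -3, y'(0) = -5) turn the left side into (s^2 + s + 5)Y - (-3*s - 8).
The right side is L{t^2} = 2/s^3.
So (s^2 + s + 5)Y = 2/s^3 + (-3*s - 8).
Solve for Y(s) and write it as one ratio of polynomials.

Y(s) = (-3*s^4 - 8*s^3 + 2)/(s^5 + s^4 + 5*s^3)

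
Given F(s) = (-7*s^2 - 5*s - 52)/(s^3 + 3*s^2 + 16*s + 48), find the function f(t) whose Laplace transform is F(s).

f(t) = sin(4*t) - 3*cos(4*t) - 4*exp(-3*t)

Factor the denominator: s^3 + 3*s^2 + 16*s + 48 = (s + 3)*(s^2 + 16).
Partial fraction decomposition gives [-4/(s + 3)] + [-3*s/(s^2 + 16)] + [4/(s^2 + 16)].
Invert each term: -4/(s + 3) ↔ -4e^(-3t); -3·s/(s^2 + 16) ↔ -3cos(4t); 1·4/(s^2 + 16) ↔ sin(4t).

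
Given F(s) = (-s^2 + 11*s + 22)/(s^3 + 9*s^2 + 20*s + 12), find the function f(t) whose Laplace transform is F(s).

f(t) = 2*exp(-t) + exp(-2*t) - 4*exp(-6*t)

Factor the denominator: s^3 + 9*s^2 + 20*s + 12 = (s + 1)*(s + 2)*(s + 6).
Partial fraction decomposition gives [-4/(s + 6)] + [2/(s + 1)] + [1/(s + 2)].
Invert each term: -4/(s + 6) ↔ -4e^(-6t); 2/(s + 1) ↔ 2e^(-t); 1/(s + 2) ↔ e^(-2t).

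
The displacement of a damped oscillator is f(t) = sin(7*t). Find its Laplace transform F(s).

L{sin(7t)} = 7/(s^2 + 49).

F(s) = 7/(s^2 + 49)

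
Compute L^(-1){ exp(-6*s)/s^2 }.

Heaviside(t - 6)*(t - 6)

The factor e^(-6s) signals a time shift by c = 6 (second shifting theorem).
L{t} = 1!/s^2 = 1/s^2, so L^-1{s^(-2)} = t.
Hence the inverse is u(t - 6) times that function evaluated at t - 6.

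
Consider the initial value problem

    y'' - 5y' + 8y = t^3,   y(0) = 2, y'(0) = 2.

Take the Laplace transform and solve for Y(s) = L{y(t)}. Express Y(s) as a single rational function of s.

Y(s) = (2*s^5 - 8*s^4 + 6)/(s^6 - 5*s^5 + 8*s^4)

Laplace-transform each side.
With L{y''} = s^2 Y - s·y(0) - y'(0) and L{y'} = sY - y(0), with y(0) = 2, y'(0) = 2: the LHS transforms to (s^2 - 5*s + 8)Y - (2*s - 8).
The right side is L{t^3} = 6/s^4.
So (s^2 - 5*s + 8)Y = 6/s^4 + (2*s - 8).
Isolate Y and clear denominators.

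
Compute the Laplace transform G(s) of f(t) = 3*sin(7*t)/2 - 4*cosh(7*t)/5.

G(s) = -4*s/(5*(s^2 - 49)) + 21/(2*(s^2 + 49))

The transform is linear, so treat each term independently.
(3/2)·[L{sin(7t)} = 7/(s^2 + 49)]; (-4/5)·[L{cosh(7t)} = s/(s^2 - 49)].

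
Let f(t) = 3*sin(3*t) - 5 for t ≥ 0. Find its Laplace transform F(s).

Apply the Laplace transform termwise.
L{-5} = -5/s; (3)·[L{sin(3t)} = 3/(s^2 + 9)].

F(s) = 9/(s^2 + 9) - 5/s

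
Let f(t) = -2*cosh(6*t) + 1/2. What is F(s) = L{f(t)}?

F(s) = -2*s/(s^2 - 36) + 1/(2*s)

Apply the Laplace transform termwise.
L{1/2} = (1/2)/s; (-2)·[L{cosh(6t)} = s/(s^2 - 36)].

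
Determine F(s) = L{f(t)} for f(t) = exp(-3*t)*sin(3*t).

F(s) = 3/((s + 3)^2 + 9)

L{sin(3t)} = 3/(s^2 + 9).
By the first shifting theorem, multiplying by e^(-3t) replaces s with s + 3.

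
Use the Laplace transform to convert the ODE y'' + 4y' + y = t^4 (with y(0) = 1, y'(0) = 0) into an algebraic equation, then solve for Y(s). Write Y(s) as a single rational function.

Y(s) = (s^6 + 4*s^5 + 24)/(s^7 + 4*s^6 + s^5)

Take the Laplace transform of both sides.
With L{y''} = s^2 Y - s·y(0) - y'(0) and L{y'} = sY - y(0), with y(0) = 1, y'(0) = 0: the LHS transforms to (s^2 + 4*s + 1)Y - (s + 4).
The right side is L{t^4} = 24/s^5.
So (s^2 + 4*s + 1)Y = 24/s^5 + (s + 4).
Isolate Y and clear denominators.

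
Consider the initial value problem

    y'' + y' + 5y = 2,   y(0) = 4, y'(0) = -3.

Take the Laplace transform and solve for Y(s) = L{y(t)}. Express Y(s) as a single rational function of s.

Take the Laplace transform of both sides.
With L{y''} = s^2 Y - s·y(0) - y'(0) and L{y'} = sY - y(0), with y(0) = 4, y'(0) = -3: the LHS transforms to (s^2 + s + 5)Y - (4*s + 1).
The right side is L{2} = 2/s.
So (s^2 + s + 5)Y = 2/s + (4*s + 1).
Divide through and combine into a single rational function.

Y(s) = (4*s^2 + s + 2)/(s^3 + s^2 + 5*s)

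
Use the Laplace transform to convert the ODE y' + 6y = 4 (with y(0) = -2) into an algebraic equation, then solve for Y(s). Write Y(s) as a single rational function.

Apply the Laplace transform to the equation.
The derivative rules (L{y'} = sY - y(0) = sY - (-2)) turn the left side into (s + 6)Y - (-2).
The right side is L{4} = 4/s.
So (s + 6)Y = 4/s + (-2).
Divide through and combine into a single rational function.

Y(s) = (-2*s + 4)/(s^2 + 6*s)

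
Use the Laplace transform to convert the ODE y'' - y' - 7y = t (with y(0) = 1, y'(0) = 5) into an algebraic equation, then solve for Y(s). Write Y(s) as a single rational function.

Y(s) = (s^3 + 4*s^2 + 1)/(s^4 - s^3 - 7*s^2)

Laplace-transform each side.
With L{y''} = s^2 Y - s·y(0) - y'(0) and L{y'} = sY - y(0), with y(0) = 1, y'(0) = 5: the LHS transforms to (s^2 - s - 7)Y - (s + 4).
The right side is L{t} = s^(-2).
So (s^2 - s - 7)Y = s^(-2) + (s + 4).
Divide through and combine into a single rational function.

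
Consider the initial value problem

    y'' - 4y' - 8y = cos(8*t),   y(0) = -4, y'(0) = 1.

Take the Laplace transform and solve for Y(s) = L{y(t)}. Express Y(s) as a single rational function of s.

Y(s) = (-4*s^3 + 17*s^2 - 255*s + 1088)/(s^4 - 4*s^3 + 56*s^2 - 256*s - 512)

Laplace-transform each side.
The derivative rules (L{y''} = s^2 Y - s·y(0) - y'(0) and L{y'} = sY - y(0), with y(0) = -4, y'(0) = 1) turn the left side into (s^2 - 4*s - 8)Y - (-4*s + 17).
The right side is L{cos(8*t)} = s/(s^2 + 64).
So (s^2 - 4*s - 8)Y = s/(s^2 + 64) + (-4*s + 17).
Isolate Y and clear denominators.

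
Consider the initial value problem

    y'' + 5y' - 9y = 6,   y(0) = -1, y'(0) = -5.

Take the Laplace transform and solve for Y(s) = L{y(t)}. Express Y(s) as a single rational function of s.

Y(s) = (-s^2 - 10*s + 6)/(s^3 + 5*s^2 - 9*s)

Apply the Laplace transform to the equation.
Using L{y''} = s^2 Y - s·y(0) - y'(0) and L{y'} = sY - y(0), with y(0) = -1, y'(0) = -5, the left side becomes (s^2 + 5*s - 9)Y - (-s - 10).
The right side is L{6} = 6/s.
So (s^2 + 5*s - 9)Y = 6/s + (-s - 10).
Divide through and combine into a single rational function.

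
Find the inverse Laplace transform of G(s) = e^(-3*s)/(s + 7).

Heaviside(t - 3)*(exp(-7*t + 21))

The factor e^(-3s) signals a time shift by c = 3 (second shifting theorem).
L{e^(-7t)} = 1/(s + 7), so L^-1{1/(s + 7)} = e^(-7*t).
Hence the inverse is u(t - 3) times that function evaluated at t - 3.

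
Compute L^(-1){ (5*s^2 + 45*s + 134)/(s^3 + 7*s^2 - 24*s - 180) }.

-4*t*exp(-6*t) + 4*exp(5*t) + exp(-6*t)

Factor the denominator: s^3 + 7*s^2 - 24*s - 180 = (s - 5)*(s + 6)^2.
Partial fraction decomposition gives [1/(s + 6)] + [-4/(s + 6)^2] + [4/(s - 5)].
Invert each term: 1/(s + 6) ↔ e^(-6t); -4/(s + 6)^2 ↔ -4t·e^(-6t); 4/(s - 5) ↔ 4e^(5t).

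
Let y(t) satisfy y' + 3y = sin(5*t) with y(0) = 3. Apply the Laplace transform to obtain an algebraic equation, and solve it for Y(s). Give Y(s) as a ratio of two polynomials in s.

Laplace-transform each side.
With L{y'} = sY - y(0) = sY - 3: the LHS transforms to (s + 3)Y - (3).
The right side is L{sin(5*t)} = 5/(s^2 + 25).
So (s + 3)Y = 5/(s^2 + 25) + (3).
Solve for Y(s) and write it as one ratio of polynomials.

Y(s) = (3*s^2 + 80)/(s^3 + 3*s^2 + 25*s + 75)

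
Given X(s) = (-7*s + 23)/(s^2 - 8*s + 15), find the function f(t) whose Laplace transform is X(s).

Factor the denominator: s^2 - 8*s + 15 = (s - 5)*(s - 3).
Partial fraction decomposition gives [-6/(s - 5)] + [-1/(s - 3)].
Invert each term: -6/(s - 5) ↔ -6e^(5t); -1/(s - 3) ↔ -e^(3t).

f(t) = -6*exp(5*t) - exp(3*t)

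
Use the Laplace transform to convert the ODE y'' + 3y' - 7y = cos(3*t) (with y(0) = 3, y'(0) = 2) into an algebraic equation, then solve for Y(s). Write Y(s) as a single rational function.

Y(s) = (3*s^3 + 11*s^2 + 28*s + 99)/(s^4 + 3*s^3 + 2*s^2 + 27*s - 63)

Apply the Laplace transform to the equation.
With L{y''} = s^2 Y - s·y(0) - y'(0) and L{y'} = sY - y(0), with y(0) = 3, y'(0) = 2: the LHS transforms to (s^2 + 3*s - 7)Y - (3*s + 11).
The right side is L{cos(3*t)} = s/(s^2 + 9).
So (s^2 + 3*s - 7)Y = s/(s^2 + 9) + (3*s + 11).
Solve for Y(s) and write it as one ratio of polynomials.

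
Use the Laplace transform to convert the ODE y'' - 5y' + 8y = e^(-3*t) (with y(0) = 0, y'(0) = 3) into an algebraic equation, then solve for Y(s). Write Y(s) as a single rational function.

Y(s) = (3*s + 10)/(s^3 - 2*s^2 - 7*s + 24)

Transform both sides with L{·}.
With L{y''} = s^2 Y - s·y(0) - y'(0) and L{y'} = sY - y(0), with y(0) = 0, y'(0) = 3: the LHS transforms to (s^2 - 5*s + 8)Y - (3).
The right side is L{e^(-3*t)} = 1/(s + 3).
So (s^2 - 5*s + 8)Y = 1/(s + 3) + (3).
Divide through and combine into a single rational function.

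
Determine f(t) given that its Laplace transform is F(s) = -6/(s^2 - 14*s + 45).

Rewrite the denominator: s^2 - 14*s + 45 = (s - 7)^2 - 4.
The form in (s - 7) signals a first-shifting-theorem factor e^(7t).
Since L{sinh(2t)} = 2/(s^2 - 4), the inverse is e^(7*t)*sinh(2*t), scaled by -3.

f(t) = -3*exp(7*t)*sinh(2*t)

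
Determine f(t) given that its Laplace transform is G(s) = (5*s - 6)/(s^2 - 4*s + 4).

f(t) = 4*t*exp(2*t) + 5*exp(2*t)

Factor the denominator: s^2 - 4*s + 4 = (s - 2)^2.
Partial fraction decomposition gives [5/(s - 2)] + [4/(s - 2)^2].
Invert each term: 5/(s - 2) ↔ 5e^(2t); 4/(s - 2)^2 ↔ 4t·e^(2t).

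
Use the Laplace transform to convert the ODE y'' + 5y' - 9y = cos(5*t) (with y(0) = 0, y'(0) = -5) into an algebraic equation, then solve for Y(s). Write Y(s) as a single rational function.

Apply the Laplace transform to the equation.
With L{y''} = s^2 Y - s·y(0) - y'(0) and L{y'} = sY - y(0), with y(0) = 0, y'(0) = -5: the LHS transforms to (s^2 + 5*s - 9)Y - (-5).
The right side is L{cos(5*t)} = s/(s^2 + 25).
So (s^2 + 5*s - 9)Y = s/(s^2 + 25) + (-5).
Solve for Y(s) and write it as one ratio of polynomials.

Y(s) = (-5*s^2 + s - 125)/(s^4 + 5*s^3 + 16*s^2 + 125*s - 225)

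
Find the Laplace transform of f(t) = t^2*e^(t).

L{e^(t)} = 1/(s - 1).
Then apply L{t^2·g(t)} = (-1)^2 d^2/ds^2[G(s)] with G(s) = 1/(s - 1):
differentiating 2 times and applying the sign gives 2/(s - 1)^3.

2/(s - 1)^3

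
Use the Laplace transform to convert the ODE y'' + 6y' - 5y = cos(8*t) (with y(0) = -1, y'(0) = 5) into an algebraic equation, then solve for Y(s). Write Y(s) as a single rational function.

Y(s) = (-s^3 - s^2 - 63*s - 64)/(s^4 + 6*s^3 + 59*s^2 + 384*s - 320)

Take the Laplace transform of both sides.
With L{y''} = s^2 Y - s·y(0) - y'(0) and L{y'} = sY - y(0), with y(0) = -1, y'(0) = 5: the LHS transforms to (s^2 + 6*s - 5)Y - (-s - 1).
The right side is L{cos(8*t)} = s/(s^2 + 64).
So (s^2 + 6*s - 5)Y = s/(s^2 + 64) + (-s - 1).
Isolate Y and clear denominators.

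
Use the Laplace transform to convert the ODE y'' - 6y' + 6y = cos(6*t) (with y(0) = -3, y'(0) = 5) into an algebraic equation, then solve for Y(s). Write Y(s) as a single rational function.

Y(s) = (-3*s^3 + 23*s^2 - 107*s + 828)/(s^4 - 6*s^3 + 42*s^2 - 216*s + 216)

Laplace-transform each side.
Using L{y''} = s^2 Y - s·y(0) - y'(0) and L{y'} = sY - y(0), with y(0) = -3, y'(0) = 5, the left side becomes (s^2 - 6*s + 6)Y - (-3*s + 23).
The right side is L{cos(6*t)} = s/(s^2 + 36).
So (s^2 - 6*s + 6)Y = s/(s^2 + 36) + (-3*s + 23).
Solve for Y(s) and write it as one ratio of polynomials.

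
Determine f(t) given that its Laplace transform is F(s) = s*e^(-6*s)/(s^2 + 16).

The factor e^(-6s) signals a time shift by c = 6 (second shifting theorem).
L{cos(4t)} = s/(s^2 + 16), so L^-1{s/(s^2 + 16)} = cos(4*t).
Hence the inverse is u(t - 6) times that function evaluated at t - 6.

f(t) = Heaviside(t - 6)*(cos(4*t - 24))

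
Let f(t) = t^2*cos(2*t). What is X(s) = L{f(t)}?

X(s) = 2*s*(s^2 - 12)/(s^2 + 4)^3

L{cos(2t)} = s/(s^2 + 4).
Then apply L{t^2·g(t)} = (-1)^2 d^2/ds^2[G(s)] with G(s) = s/(s^2 + 4):
differentiating 2 times and applying the sign gives 2*s*(s^2 - 12)/(s^2 + 4)^3.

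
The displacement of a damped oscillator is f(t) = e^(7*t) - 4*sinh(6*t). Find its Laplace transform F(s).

Apply the Laplace transform termwise.
L{e^(7t)} = 1/(s - 7); (-4)·[L{sinh(6t)} = 6/(s^2 - 36)].

F(s) = -24/(s^2 - 36) + 1/(s - 7)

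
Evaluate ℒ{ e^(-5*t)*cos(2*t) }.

L{cos(2t)} = s/(s^2 + 4).
By the first shifting theorem, multiplying by e^(-5t) replaces s with s + 5.

(s + 5)/((s + 5)^2 + 4)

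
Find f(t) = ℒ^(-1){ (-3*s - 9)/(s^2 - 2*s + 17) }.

f(t) = -3*exp(t)*sin(4*t) - 3*exp(t)*cos(4*t)

Complete the square in the denominator: s^2 - 2*s + 17 = (s - 1)^2 + 4^2.
Split the numerator to match: -3*s - 9 = -3·(s - 1) - 3·4.
Invert each term: -3·(s - 1)/((s - 1)^2 + 16) ↔ -3e^(t)cos(4t); -3·4/((s - 1)^2 + 16) ↔ -3e^(t)sin(4t).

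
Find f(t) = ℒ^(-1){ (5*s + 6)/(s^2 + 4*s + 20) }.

Complete the square in the denominator: s^2 + 4*s + 20 = (s + 2)^2 + 4^2.
Split the numerator to match: 5*s + 6 = 5·(s + 2) - 1·4.
Invert each term: 5·(s + 2)/((s + 2)^2 + 16) ↔ 5e^(-2t)cos(4t); -1·4/((s + 2)^2 + 16) ↔ -e^(-2t)sin(4t).

f(t) = -exp(-2*t)*sin(4*t) + 5*exp(-2*t)*cos(4*t)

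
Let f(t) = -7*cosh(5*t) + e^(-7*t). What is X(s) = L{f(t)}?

X(s) = -7*s/(s^2 - 25) + 1/(s + 7)

The transform is linear, so treat each term independently.
L{e^(-7t)} = 1/(s + 7); (-7)·[L{cosh(5t)} = s/(s^2 - 25)].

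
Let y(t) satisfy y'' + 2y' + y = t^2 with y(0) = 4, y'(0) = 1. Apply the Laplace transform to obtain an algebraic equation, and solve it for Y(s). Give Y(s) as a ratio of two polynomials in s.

Y(s) = (4*s^4 + 9*s^3 + 2)/(s^5 + 2*s^4 + s^3)

Take the Laplace transform of both sides.
The derivative rules (L{y''} = s^2 Y - s·y(0) - y'(0) and L{y'} = sY - y(0), with y(0) = 4, y'(0) = 1) turn the left side into (s^2 + 2*s + 1)Y - (4*s + 9).
The right side is L{t^2} = 2/s^3.
So (s^2 + 2*s + 1)Y = 2/s^3 + (4*s + 9).
Solve for Y(s) and write it as one ratio of polynomials.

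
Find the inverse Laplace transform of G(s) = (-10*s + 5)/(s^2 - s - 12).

-5*exp(4*t) - 5*exp(-3*t)

Factor the denominator: s^2 - s - 12 = (s - 4)*(s + 3).
Partial fraction decomposition gives [-5/(s - 4)] + [-5/(s + 3)].
Invert each term: -5/(s - 4) ↔ -5e^(4t); -5/(s + 3) ↔ -5e^(-3t).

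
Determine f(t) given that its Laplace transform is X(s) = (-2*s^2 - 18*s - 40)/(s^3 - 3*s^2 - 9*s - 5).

f(t) = 4*t*exp(-t) - 5*exp(5*t) + 3*exp(-t)

Factor the denominator: s^3 - 3*s^2 - 9*s - 5 = (s - 5)*(s + 1)^2.
Partial fraction decomposition gives [3/(s + 1)] + [4/(s + 1)^2] + [-5/(s - 5)].
Invert each term: 3/(s + 1) ↔ 3e^(-t); 4/(s + 1)^2 ↔ 4t·e^(-t); -5/(s - 5) ↔ -5e^(5t).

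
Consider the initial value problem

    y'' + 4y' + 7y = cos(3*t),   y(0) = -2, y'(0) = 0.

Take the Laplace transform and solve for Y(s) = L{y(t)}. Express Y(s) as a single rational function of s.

Y(s) = (-2*s^3 - 8*s^2 - 17*s - 72)/(s^4 + 4*s^3 + 16*s^2 + 36*s + 63)

Transform both sides with L{·}.
With L{y''} = s^2 Y - s·y(0) - y'(0) and L{y'} = sY - y(0), with y(0) = -2, y'(0) = 0: the LHS transforms to (s^2 + 4*s + 7)Y - (-2*s - 8).
The right side is L{cos(3*t)} = s/(s^2 + 9).
So (s^2 + 4*s + 7)Y = s/(s^2 + 9) + (-2*s - 8).
Isolate Y and clear denominators.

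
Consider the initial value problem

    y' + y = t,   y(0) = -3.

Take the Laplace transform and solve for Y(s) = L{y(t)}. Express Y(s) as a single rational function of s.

Y(s) = (-3*s^2 + 1)/(s^3 + s^2)

Apply the Laplace transform to the equation.
Using L{y'} = sY - y(0) = sY - (-3), the left side becomes (s + 1)Y - (-3).
The right side is L{t} = s^(-2).
So (s + 1)Y = s^(-2) + (-3).
Solve for Y(s) and write it as one ratio of polynomials.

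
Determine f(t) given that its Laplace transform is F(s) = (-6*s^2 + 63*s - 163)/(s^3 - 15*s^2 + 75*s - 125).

f(t) = t^2*exp(5*t) + 3*t*exp(5*t) - 6*exp(5*t)

Factor the denominator: s^3 - 15*s^2 + 75*s - 125 = (s - 5)^3.
Partial fraction decomposition gives [-6/(s - 5)] + [3/(s - 5)^2] + [2/(s - 5)^3].
Invert each term: -6/(s - 5) ↔ -6e^(5t); 3/(s - 5)^2 ↔ 3t·e^(5t); 2/(s - 5)^3 ↔ (1)t^2·e^(5t).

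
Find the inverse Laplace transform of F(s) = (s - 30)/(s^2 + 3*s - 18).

Factor the denominator: s^2 + 3*s - 18 = (s - 3)*(s + 6).
Partial fraction decomposition gives [4/(s + 6)] + [-3/(s - 3)].
Invert each term: 4/(s + 6) ↔ 4e^(-6t); -3/(s - 3) ↔ -3e^(3t).

-3*exp(3*t) + 4*exp(-6*t)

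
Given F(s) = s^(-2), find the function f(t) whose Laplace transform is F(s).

Since L{t} = 1!/s^2 = 1/s^2, the inverse is t.

f(t) = t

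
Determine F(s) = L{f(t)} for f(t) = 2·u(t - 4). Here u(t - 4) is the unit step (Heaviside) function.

F(s) = 2*exp(-4*s)/s

By the second shifting theorem, L{u(t - c)·g(t - c)} = e^(-cs)·G(s) with c = 4 and G(s) = L{g(t)}.
L{2} = 2/s.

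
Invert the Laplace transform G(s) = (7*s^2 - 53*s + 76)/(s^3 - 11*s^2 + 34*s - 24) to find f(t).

Factor the denominator: s^3 - 11*s^2 + 34*s - 24 = (s - 6)*(s - 4)*(s - 1).
Partial fraction decomposition gives [1/(s - 6)] + [2/(s - 1)] + [4/(s - 4)].
Invert each term: 1/(s - 6) ↔ e^(6t); 2/(s - 1) ↔ 2e^(t); 4/(s - 4) ↔ 4e^(4t).

f(t) = exp(6*t) + 4*exp(4*t) + 2*exp(t)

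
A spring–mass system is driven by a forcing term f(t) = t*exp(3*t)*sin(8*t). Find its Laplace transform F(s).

F(s) = 16*(s - 3)/(s^2 - 6*s + 73)^2

L{sin(8t)} = 8/(s^2 + 64).
Multiplying by e^(3t) shifts s → s - 3, so L{exp(3*t)*sin(8*t)} = 8/((s - 3)^2 + 64).
Then apply L{t·g(t)} = -d/ds[G(s)] with G(s) = 8/((s - 3)^2 + 64):
differentiating 1 time and applying the sign gives 16*(s - 3)/(s^2 - 6*s + 73)^2.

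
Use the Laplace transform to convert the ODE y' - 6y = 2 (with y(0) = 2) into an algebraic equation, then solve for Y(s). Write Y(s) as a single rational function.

Take the Laplace transform of both sides.
The derivative rules (L{y'} = sY - y(0) = sY - 2) turn the left side into (s - 6)Y - (2).
The right side is L{2} = 2/s.
So (s - 6)Y = 2/s + (2).
Isolate Y and clear denominators.

Y(s) = (2*s + 2)/(s^2 - 6*s)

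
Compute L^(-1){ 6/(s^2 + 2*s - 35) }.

exp(-t)*sinh(6*t)

Rewrite the denominator: s^2 + 2*s - 35 = (s + 1)^2 - 36.
The form in (s + 1) signals a first-shifting-theorem factor e^(-t).
Since L{sinh(6t)} = 6/(s^2 - 36), the inverse is e^(-t)*sinh(6*t).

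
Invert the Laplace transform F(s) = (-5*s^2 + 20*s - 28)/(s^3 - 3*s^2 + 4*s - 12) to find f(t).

f(t) = -exp(3*t) + 4*sin(2*t) - 4*cos(2*t)

Factor the denominator: s^3 - 3*s^2 + 4*s - 12 = (s - 3)*(s^2 + 4).
Partial fraction decomposition gives [-1/(s - 3)] + [-4*s/(s^2 + 4)] + [8/(s^2 + 4)].
Invert each term: -1/(s - 3) ↔ -e^(3t); -4·s/(s^2 + 4) ↔ -4cos(2t); 4·2/(s^2 + 4) ↔ 4sin(2t).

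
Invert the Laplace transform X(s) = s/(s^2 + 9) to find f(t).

f(t) = cos(3*t)

Since L{cos(3t)} = s/(s^2 + 9), the inverse is cos(3*t).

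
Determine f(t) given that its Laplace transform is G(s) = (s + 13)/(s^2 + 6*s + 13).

f(t) = 5*exp(-3*t)*sin(2*t) + exp(-3*t)*cos(2*t)

Complete the square in the denominator: s^2 + 6*s + 13 = (s + 3)^2 + 2^2.
Split the numerator to match: s + 13 = 1·(s + 3) + 5·2.
Invert each term: 1·(s + 3)/((s + 3)^2 + 4) ↔ e^(-3t)cos(2t); 5·2/((s + 3)^2 + 4) ↔ 5e^(-3t)sin(2t).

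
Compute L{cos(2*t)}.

L{cos(2t)} = s/(s^2 + 4).

s/(s^2 + 4)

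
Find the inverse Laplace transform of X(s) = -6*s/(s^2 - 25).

-6*cosh(5*t)

Since L{cosh(5t)} = s/(s^2 - 25), the inverse is cosh(5*t), scaled by -6.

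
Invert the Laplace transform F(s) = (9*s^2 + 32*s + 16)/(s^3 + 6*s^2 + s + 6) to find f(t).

Factor the denominator: s^3 + 6*s^2 + s + 6 = (s + 6)*(s^2 + 1).
Partial fraction decomposition gives [4/(s + 6)] + [5*s/(s^2 + 1)] + [2/(s^2 + 1)].
Invert each term: 4/(s + 6) ↔ 4e^(-6t); 5·s/(s^2 + 1) ↔ 5cos(t); 2·1/(s^2 + 1) ↔ 2sin(t).

f(t) = 2*sin(t) + 5*cos(t) + 4*exp(-6*t)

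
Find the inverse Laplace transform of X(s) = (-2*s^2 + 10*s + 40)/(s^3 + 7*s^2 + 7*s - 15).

Factor the denominator: s^3 + 7*s^2 + 7*s - 15 = (s - 1)*(s + 3)*(s + 5).
Partial fraction decomposition gives [2/(s - 1)] + [-5/(s + 5)] + [1/(s + 3)].
Invert each term: 2/(s - 1) ↔ 2e^(t); -5/(s + 5) ↔ -5e^(-5t); 1/(s + 3) ↔ e^(-3t).

2*exp(t) + exp(-3*t) - 5*exp(-5*t)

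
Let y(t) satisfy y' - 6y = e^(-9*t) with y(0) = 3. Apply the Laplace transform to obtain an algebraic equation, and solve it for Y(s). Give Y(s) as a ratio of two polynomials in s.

Transform both sides with L{·}.
With L{y'} = sY - y(0) = sY - 3: the LHS transforms to (s - 6)Y - (3).
The right side is L{e^(-9*t)} = 1/(s + 9).
So (s - 6)Y = 1/(s + 9) + (3).
Solve for Y(s) and write it as one ratio of polynomials.

Y(s) = (3*s + 28)/(s^2 + 3*s - 54)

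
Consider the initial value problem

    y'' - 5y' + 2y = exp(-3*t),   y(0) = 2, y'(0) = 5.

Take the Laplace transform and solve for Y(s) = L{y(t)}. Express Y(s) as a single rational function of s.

Y(s) = (2*s^2 + s - 14)/(s^3 - 2*s^2 - 13*s + 6)

Transform both sides with L{·}.
Using L{y''} = s^2 Y - s·y(0) - y'(0) and L{y'} = sY - y(0), with y(0) = 2, y'(0) = 5, the left side becomes (s^2 - 5*s + 2)Y - (2*s - 5).
The right side is L{exp(-3*t)} = 1/(s + 3).
So (s^2 - 5*s + 2)Y = 1/(s + 3) + (2*s - 5).
Solve for Y(s) and write it as one ratio of polynomials.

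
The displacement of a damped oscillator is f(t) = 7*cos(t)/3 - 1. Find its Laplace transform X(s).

The transform is linear, so treat each term independently.
L{-1} = -1/s; (7/3)·[L{cos(t)} = s/(s^2 + 1)].

X(s) = 7*s/(3*(s^2 + 1)) - 1/s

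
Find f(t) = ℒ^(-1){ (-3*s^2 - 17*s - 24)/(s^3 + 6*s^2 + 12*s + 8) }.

Factor the denominator: s^3 + 6*s^2 + 12*s + 8 = (s + 2)^3.
Partial fraction decomposition gives [-3/(s + 2)] + [-5/(s + 2)^2] + [-2/(s + 2)^3].
Invert each term: -3/(s + 2) ↔ -3e^(-2t); -5/(s + 2)^2 ↔ -5t·e^(-2t); -2/(s + 2)^3 ↔ (-1)t^2·e^(-2t).

f(t) = -t^2*exp(-2*t) - 5*t*exp(-2*t) - 3*exp(-2*t)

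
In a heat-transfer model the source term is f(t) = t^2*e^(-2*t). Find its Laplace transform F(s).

F(s) = 2/(s + 2)^3

L{e^(-2t)} = 1/(s + 2).
Then apply L{t^2·g(t)} = (-1)^2 d^2/ds^2[G(s)] with G(s) = 1/(s + 2):
differentiating 2 times and applying the sign gives 2/(s + 2)^3.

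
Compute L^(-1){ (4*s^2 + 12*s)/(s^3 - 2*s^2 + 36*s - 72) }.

Factor the denominator: s^3 - 2*s^2 + 36*s - 72 = (s - 2)*(s^2 + 36).
Partial fraction decomposition gives [1/(s - 2)] + [3*s/(s^2 + 36)] + [18/(s^2 + 36)].
Invert each term: 1/(s - 2) ↔ e^(2t); 3·s/(s^2 + 36) ↔ 3cos(6t); 3·6/(s^2 + 36) ↔ 3sin(6t).

exp(2*t) + 3*sin(6*t) + 3*cos(6*t)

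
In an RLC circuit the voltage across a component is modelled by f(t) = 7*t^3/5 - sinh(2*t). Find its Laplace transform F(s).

F(s) = -2/(s^2 - 4) + 42/(5*s^4)

By linearity of the Laplace transform, transform each term separately.
(-1)·[L{sinh(2t)} = 2/(s^2 - 4)]; (7/5)·[L{t^3} = 3!/s^4 = 6/s^4].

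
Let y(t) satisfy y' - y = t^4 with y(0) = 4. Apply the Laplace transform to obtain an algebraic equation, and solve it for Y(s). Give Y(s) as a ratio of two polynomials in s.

Y(s) = (4*s^5 + 24)/(s^6 - s^5)

Laplace-transform each side.
The derivative rules (L{y'} = sY - y(0) = sY - 4) turn the left side into (s - 1)Y - (4).
The right side is L{t^4} = 24/s^5.
So (s - 1)Y = 24/s^5 + (4).
Divide through and combine into a single rational function.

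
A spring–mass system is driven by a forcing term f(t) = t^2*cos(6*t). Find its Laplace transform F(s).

L{cos(6t)} = s/(s^2 + 36).
Then apply L{t^2·g(t)} = (-1)^2 d^2/ds^2[G(s)] with G(s) = s/(s^2 + 36):
differentiating 2 times and applying the sign gives 2*s*(s^2 - 108)/(s^2 + 36)^3.

F(s) = 2*s*(s^2 - 108)/(s^2 + 36)^3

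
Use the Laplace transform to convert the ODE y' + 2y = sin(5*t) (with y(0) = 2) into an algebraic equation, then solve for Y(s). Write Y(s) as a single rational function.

Transform both sides with L{·}.
The derivative rules (L{y'} = sY - y(0) = sY - 2) turn the left side into (s + 2)Y - (2).
The right side is L{sin(5*t)} = 5/(s^2 + 25).
So (s + 2)Y = 5/(s^2 + 25) + (2).
Solve for Y(s) and write it as one ratio of polynomials.

Y(s) = (2*s^2 + 55)/(s^3 + 2*s^2 + 25*s + 50)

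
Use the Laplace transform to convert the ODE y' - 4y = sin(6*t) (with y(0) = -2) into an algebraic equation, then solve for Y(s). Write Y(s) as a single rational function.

Transform both sides with L{·}.
With L{y'} = sY - y(0) = sY - (-2): the LHS transforms to (s - 4)Y - (-2).
The right side is L{sin(6*t)} = 6/(s^2 + 36).
So (s - 4)Y = 6/(s^2 + 36) + (-2).
Solve for Y(s) and write it as one ratio of polynomials.

Y(s) = (-2*s^2 - 66)/(s^3 - 4*s^2 + 36*s - 144)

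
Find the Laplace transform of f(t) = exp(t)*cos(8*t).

(s - 1)/((s - 1)^2 + 64)

L{cos(8t)} = s/(s^2 + 64).
By the first shifting theorem, multiplying by e^(t) replaces s with s - 1.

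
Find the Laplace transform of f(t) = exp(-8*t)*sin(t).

L{sin(t)} = 1/(s^2 + 1).
By the first shifting theorem, multiplying by e^(-8t) replaces s with s + 8.

1/((s + 8)^2 + 1)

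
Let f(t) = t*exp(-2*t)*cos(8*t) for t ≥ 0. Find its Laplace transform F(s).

L{cos(8t)} = s/(s^2 + 64).
Multiplying by e^(-2t) shifts s → s + 2, so L{exp(-2*t)*cos(8*t)} = (s + 2)/((s + 2)^2 + 64).
Then apply L{t·g(t)} = -d/ds[G(s)] with G(s) = (s + 2)/((s + 2)^2 + 64):
differentiating 1 time and applying the sign gives (s - 6)*(s + 10)/(s^2 + 4*s + 68)^2.

F(s) = (s - 6)*(s + 10)/(s^2 + 4*s + 68)^2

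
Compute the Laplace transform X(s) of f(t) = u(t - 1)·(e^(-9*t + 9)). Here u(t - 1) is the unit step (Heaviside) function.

By the second shifting theorem, L{u(t - c)·g(t - c)} = e^(-cs)·G(s) with c = 1 and G(s) = L{g(t)}.
L{e^(-9t)} = 1/(s + 9).

X(s) = exp(-s)/(s + 9)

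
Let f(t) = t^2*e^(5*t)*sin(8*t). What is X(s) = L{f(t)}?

L{sin(8t)} = 8/(s^2 + 64).
Multiplying by e^(5t) shifts s → s - 5, so L{e^(5*t)*sin(8*t)} = 8/((s - 5)^2 + 64).
Then apply L{t^2·g(t)} = (-1)^2 d^2/ds^2[G(s)] with G(s) = 8/((s - 5)^2 + 64):
differentiating 2 times and applying the sign gives 16*(3*s^2 - 30*s + 11)/(s^2 - 10*s + 89)^3.

X(s) = 16*(3*s^2 - 30*s + 11)/(s^2 - 10*s + 89)^3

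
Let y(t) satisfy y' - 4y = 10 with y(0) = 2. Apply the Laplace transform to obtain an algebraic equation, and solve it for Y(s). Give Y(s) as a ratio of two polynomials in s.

Y(s) = (2*s + 10)/(s^2 - 4*s)

Apply the Laplace transform to the equation.
With L{y'} = sY - y(0) = sY - 2: the LHS transforms to (s - 4)Y - (2).
The right side is L{10} = 10/s.
So (s - 4)Y = 10/s + (2).
Isolate Y and clear denominators.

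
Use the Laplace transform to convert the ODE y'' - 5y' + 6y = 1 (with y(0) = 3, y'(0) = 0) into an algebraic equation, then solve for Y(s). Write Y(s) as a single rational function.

Y(s) = (3*s^2 - 15*s + 1)/(s^3 - 5*s^2 + 6*s)

Take the Laplace transform of both sides.
Using L{y''} = s^2 Y - s·y(0) - y'(0) and L{y'} = sY - y(0), with y(0) = 3, y'(0) = 0, the left side becomes (s^2 - 5*s + 6)Y - (3*s - 15).
The right side is L{1} = 1/s.
So (s^2 - 5*s + 6)Y = 1/s + (3*s - 15).
Divide through and combine into a single rational function.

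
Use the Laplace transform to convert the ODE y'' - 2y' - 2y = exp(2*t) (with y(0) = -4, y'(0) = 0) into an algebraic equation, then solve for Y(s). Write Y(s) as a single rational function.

Apply the Laplace transform to the equation.
The derivative rules (L{y''} = s^2 Y - s·y(0) - y'(0) and L{y'} = sY - y(0), with y(0) = -4, y'(0) = 0) turn the left side into (s^2 - 2*s - 2)Y - (-4*s + 8).
The right side is L{exp(2*t)} = 1/(s - 2).
So (s^2 - 2*s - 2)Y = 1/(s - 2) + (-4*s + 8).
Divide through and combine into a single rational function.

Y(s) = (-4*s^2 + 16*s - 15)/(s^3 - 4*s^2 + 2*s + 4)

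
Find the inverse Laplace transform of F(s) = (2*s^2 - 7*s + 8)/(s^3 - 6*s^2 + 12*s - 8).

t^2*exp(2*t) + t*exp(2*t) + 2*exp(2*t)

Factor the denominator: s^3 - 6*s^2 + 12*s - 8 = (s - 2)^3.
Partial fraction decomposition gives [2/(s - 2)] + [(s - 2)^(-2)] + [2/(s - 2)^3].
Invert each term: 2/(s - 2) ↔ 2e^(2t); 1/(s - 2)^2 ↔ t·e^(2t); 2/(s - 2)^3 ↔ (1)t^2·e^(2t).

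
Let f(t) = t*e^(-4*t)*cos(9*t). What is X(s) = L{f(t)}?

X(s) = (s - 5)*(s + 13)/(s^2 + 8*s + 97)^2

L{cos(9t)} = s/(s^2 + 81).
Multiplying by e^(-4t) shifts s → s + 4, so L{e^(-4*t)*cos(9*t)} = (s + 4)/((s + 4)^2 + 81).
Then apply L{t·g(t)} = -d/ds[G(s)] with G(s) = (s + 4)/((s + 4)^2 + 81):
differentiating 1 time and applying the sign gives (s - 5)*(s + 13)/(s^2 + 8*s + 97)^2.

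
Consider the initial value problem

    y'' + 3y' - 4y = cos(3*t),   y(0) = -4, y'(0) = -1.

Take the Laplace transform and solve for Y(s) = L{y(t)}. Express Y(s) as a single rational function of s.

Y(s) = (-4*s^3 - 13*s^2 - 35*s - 117)/(s^4 + 3*s^3 + 5*s^2 + 27*s - 36)

Take the Laplace transform of both sides.
With L{y''} = s^2 Y - s·y(0) - y'(0) and L{y'} = sY - y(0), with y(0) = -4, y'(0) = -1: the LHS transforms to (s^2 + 3*s - 4)Y - (-4*s - 13).
The right side is L{cos(3*t)} = s/(s^2 + 9).
So (s^2 + 3*s - 4)Y = s/(s^2 + 9) + (-4*s - 13).
Isolate Y and clear denominators.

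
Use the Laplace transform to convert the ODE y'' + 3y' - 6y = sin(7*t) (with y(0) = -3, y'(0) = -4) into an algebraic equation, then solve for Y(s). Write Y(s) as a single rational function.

Y(s) = (-3*s^3 - 13*s^2 - 147*s - 630)/(s^4 + 3*s^3 + 43*s^2 + 147*s - 294)

Apply the Laplace transform to the equation.
With L{y''} = s^2 Y - s·y(0) - y'(0) and L{y'} = sY - y(0), with y(0) = -3, y'(0) = -4: the LHS transforms to (s^2 + 3*s - 6)Y - (-3*s - 13).
The right side is L{sin(7*t)} = 7/(s^2 + 49).
So (s^2 + 3*s - 6)Y = 7/(s^2 + 49) + (-3*s - 13).
Isolate Y and clear denominators.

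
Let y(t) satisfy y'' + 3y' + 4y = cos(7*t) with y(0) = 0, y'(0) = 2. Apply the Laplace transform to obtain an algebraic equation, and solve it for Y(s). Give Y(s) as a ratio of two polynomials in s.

Y(s) = (2*s^2 + s + 98)/(s^4 + 3*s^3 + 53*s^2 + 147*s + 196)

Apply the Laplace transform to the equation.
The derivative rules (L{y''} = s^2 Y - s·y(0) - y'(0) and L{y'} = sY - y(0), with y(0) = 0, y'(0) = 2) turn the left side into (s^2 + 3*s + 4)Y - (2).
The right side is L{cos(7*t)} = s/(s^2 + 49).
So (s^2 + 3*s + 4)Y = s/(s^2 + 49) + (2).
Solve for Y(s) and write it as one ratio of polynomials.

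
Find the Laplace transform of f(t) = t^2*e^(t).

2/(s - 1)^3

L{e^(t)} = 1/(s - 1).
Then apply L{t^2·g(t)} = (-1)^2 d^2/ds^2[G(s)] with G(s) = 1/(s - 1):
differentiating 2 times and applying the sign gives 2/(s - 1)^3.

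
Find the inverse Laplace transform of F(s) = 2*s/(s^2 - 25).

Since L{cosh(5t)} = s/(s^2 - 25), the inverse is cosh(5*t), scaled by 2.

2*cosh(5*t)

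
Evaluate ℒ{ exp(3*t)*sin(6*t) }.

6/((s - 3)^2 + 36)

L{sin(6t)} = 6/(s^2 + 36).
By the first shifting theorem, multiplying by e^(3t) replaces s with s - 3.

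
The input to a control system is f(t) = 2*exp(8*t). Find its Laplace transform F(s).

F(s) = 2/(s - 8)

L{2} = 2/s.
By the first shifting theorem, multiplying by e^(8t) replaces s with s - 8.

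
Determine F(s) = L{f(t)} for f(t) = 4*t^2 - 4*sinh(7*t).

By linearity of the Laplace transform, transform each term separately.
(-4)·[L{sinh(7t)} = 7/(s^2 - 49)]; (4)·[L{t^2} = 2!/s^3 = 2/s^3].

F(s) = -28/(s^2 - 49) + 8/s^3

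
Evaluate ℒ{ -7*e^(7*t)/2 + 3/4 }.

The transform is linear, so treat each term independently.
L{3/4} = (3/4)/s; (-7/2)·[L{e^(7t)} = 1/(s - 7)].

-7/(2*(s - 7)) + 3/(4*s)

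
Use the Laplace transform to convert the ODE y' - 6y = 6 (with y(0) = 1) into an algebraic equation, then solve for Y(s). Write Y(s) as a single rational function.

Take the Laplace transform of both sides.
The derivative rules (L{y'} = sY - y(0) = sY - 1) turn the left side into (s - 6)Y - (1).
The right side is L{6} = 6/s.
So (s - 6)Y = 6/s + (1).
Isolate Y and clear denominators.

Y(s) = (s + 6)/(s^2 - 6*s)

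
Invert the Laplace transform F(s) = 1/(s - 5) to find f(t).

f(t) = exp(5*t)

Since L{e^(5t)} = 1/(s - 5), the inverse is e^(5*t).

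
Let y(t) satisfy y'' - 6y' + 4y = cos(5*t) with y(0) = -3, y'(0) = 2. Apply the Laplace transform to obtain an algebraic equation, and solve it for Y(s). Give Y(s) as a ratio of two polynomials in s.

Transform both sides with L{·}.
Using L{y''} = s^2 Y - s·y(0) - y'(0) and L{y'} = sY - y(0), with y(0) = -3, y'(0) = 2, the left side becomes (s^2 - 6*s + 4)Y - (-3*s + 20).
The right side is L{cos(5*t)} = s/(s^2 + 25).
So (s^2 - 6*s + 4)Y = s/(s^2 + 25) + (-3*s + 20).
Isolate Y and clear denominators.

Y(s) = (-3*s^3 + 20*s^2 - 74*s + 500)/(s^4 - 6*s^3 + 29*s^2 - 150*s + 100)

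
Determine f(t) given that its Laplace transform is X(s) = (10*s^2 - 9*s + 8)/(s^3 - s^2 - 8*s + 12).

f(t) = 6*t*exp(2*t) + 5*exp(2*t) + 5*exp(-3*t)

Factor the denominator: s^3 - s^2 - 8*s + 12 = (s - 2)^2*(s + 3).
Partial fraction decomposition gives [5/(s - 2)] + [6/(s - 2)^2] + [5/(s + 3)].
Invert each term: 5/(s - 2) ↔ 5e^(2t); 6/(s - 2)^2 ↔ 6t·e^(2t); 5/(s + 3) ↔ 5e^(-3t).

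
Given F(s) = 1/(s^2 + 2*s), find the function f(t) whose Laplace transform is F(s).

f(t) = exp(-t)*sinh(t)

Rewrite the denominator: s^2 + 2*s = (s + 1)^2 - 1.
The form in (s + 1) signals a first-shifting-theorem factor e^(-t).
Since L{sinh(t)} = 1/(s^2 - 1), the inverse is e^(-t)*sinh(t).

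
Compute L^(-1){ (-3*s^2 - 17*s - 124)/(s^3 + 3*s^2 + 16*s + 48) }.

-5*sin(4*t) + cos(4*t) - 4*exp(-3*t)

Factor the denominator: s^3 + 3*s^2 + 16*s + 48 = (s + 3)*(s^2 + 16).
Partial fraction decomposition gives [-4/(s + 3)] + [s/(s^2 + 16)] + [-20/(s^2 + 16)].
Invert each term: -4/(s + 3) ↔ -4e^(-3t); 1·s/(s^2 + 16) ↔ cos(4t); -5·4/(s^2 + 16) ↔ -5sin(4t).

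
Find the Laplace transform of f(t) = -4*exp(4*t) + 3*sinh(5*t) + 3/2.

The transform is linear, so treat each term independently.
L{3/2} = (3/2)/s; (3)·[L{sinh(5t)} = 5/(s^2 - 25)]; (-4)·[L{e^(4t)} = 1/(s - 4)].

15/(s^2 - 25) - 4/(s - 4) + 3/(2*s)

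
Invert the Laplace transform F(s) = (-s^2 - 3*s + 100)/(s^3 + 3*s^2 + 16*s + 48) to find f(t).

Factor the denominator: s^3 + 3*s^2 + 16*s + 48 = (s + 3)*(s^2 + 16).
Partial fraction decomposition gives [4/(s + 3)] + [-5*s/(s^2 + 16)] + [12/(s^2 + 16)].
Invert each term: 4/(s + 3) ↔ 4e^(-3t); -5·s/(s^2 + 16) ↔ -5cos(4t); 3·4/(s^2 + 16) ↔ 3sin(4t).

f(t) = 3*sin(4*t) - 5*cos(4*t) + 4*exp(-3*t)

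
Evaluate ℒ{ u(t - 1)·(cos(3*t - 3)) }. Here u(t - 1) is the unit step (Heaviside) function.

By the second shifting theorem, L{u(t - c)·g(t - c)} = e^(-cs)·G(s) with c = 1 and G(s) = L{g(t)}.
L{cos(3t)} = s/(s^2 + 9).

s*exp(-s)/(s^2 + 9)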